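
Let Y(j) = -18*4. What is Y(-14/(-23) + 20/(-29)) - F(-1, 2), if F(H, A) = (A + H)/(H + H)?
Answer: -143/2 ≈ -71.500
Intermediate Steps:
F(H, A) = (A + H)/(2*H) (F(H, A) = (A + H)/((2*H)) = (A + H)*(1/(2*H)) = (A + H)/(2*H))
Y(j) = -72
Y(-14/(-23) + 20/(-29)) - F(-1, 2) = -72 - (2 - 1)/(2*(-1)) = -72 - (-1)/2 = -72 - 1*(-½) = -72 + ½ = -143/2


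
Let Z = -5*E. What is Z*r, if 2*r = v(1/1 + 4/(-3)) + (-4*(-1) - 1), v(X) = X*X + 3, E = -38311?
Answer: 10535525/18 ≈ 5.8531e+5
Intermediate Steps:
v(X) = 3 + X² (v(X) = X² + 3 = 3 + X²)
r = 55/18 (r = ((3 + (1/1 + 4/(-3))²) + (-4*(-1) - 1))/2 = ((3 + (1*1 + 4*(-⅓))²) + (4 - 1))/2 = ((3 + (1 - 4/3)²) + 3)/2 = ((3 + (-⅓)²) + 3)/2 = ((3 + ⅑) + 3)/2 = (28/9 + 3)/2 = (½)*(55/9) = 55/18 ≈ 3.0556)
Z = 191555 (Z = -5*(-38311) = 191555)
Z*r = 191555*(55/18) = 10535525/18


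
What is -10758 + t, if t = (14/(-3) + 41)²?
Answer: -84941/9 ≈ -9437.9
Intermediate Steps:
t = 11881/9 (t = (14*(-⅓) + 41)² = (-14/3 + 41)² = (109/3)² = 11881/9 ≈ 1320.1)
-10758 + t = -10758 + 11881/9 = -84941/9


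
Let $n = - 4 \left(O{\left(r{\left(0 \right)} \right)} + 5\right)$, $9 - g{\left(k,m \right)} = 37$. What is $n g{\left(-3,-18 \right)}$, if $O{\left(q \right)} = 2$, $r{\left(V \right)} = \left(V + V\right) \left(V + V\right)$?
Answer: $784$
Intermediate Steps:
$g{\left(k,m \right)} = -28$ ($g{\left(k,m \right)} = 9 - 37 = -28$)
$r{\left(V \right)} = 4 V^{2}$ ($r{\left(V \right)} = 2 V 2 V = 4 V^{2}$)
$n = -28$ ($n = - 4 \left(2 + 5\right) = \left(-4\right) 7 = -28$)
$n g{\left(-3,-18 \right)} = \left(-28\right) \left(-28\right) = 784$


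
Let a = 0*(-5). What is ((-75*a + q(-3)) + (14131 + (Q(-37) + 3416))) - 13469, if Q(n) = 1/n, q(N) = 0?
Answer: 150885/37 ≈ 4078.0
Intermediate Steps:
a = 0
((-75*a + q(-3)) + (14131 + (Q(-37) + 3416))) - 13469 = ((-75*0 + 0) + (14131 + (1/(-37) + 3416))) - 13469 = ((0 + 0) + (14131 + (-1/37 + 3416))) - 13469 = (0 + (14131 + 126391/37)) - 13469 = (0 + 649238/37) - 13469 = 649238/37 - 13469 = 150885/37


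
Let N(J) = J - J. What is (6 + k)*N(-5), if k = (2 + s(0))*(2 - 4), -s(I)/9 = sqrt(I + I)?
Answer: 0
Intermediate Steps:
s(I) = -9*sqrt(2)*sqrt(I) (s(I) = -9*sqrt(I + I) = -9*sqrt(2)*sqrt(I))
k = -4 (k = (2 - 9*sqrt(2)*sqrt(0))*(2 - 4) = (2 - 9*sqrt(2)*0)*(-2) = (2 + 0)*(-2) = 2*(-2) = -4)
N(J) = 0
(6 + k)*N(-5) = (6 - 4)*0 = 2*0 = 0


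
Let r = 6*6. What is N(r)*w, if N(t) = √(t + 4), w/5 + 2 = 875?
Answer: 8730*√10 ≈ 27607.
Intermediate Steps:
r = 36
w = 4365 (w = -10 + 5*875 = -10 + 4375 = 4365)
N(t) = √(4 + t)
N(r)*w = √(4 + 36)*4365 = √40*4365 = (2*√10)*4365 = 8730*√10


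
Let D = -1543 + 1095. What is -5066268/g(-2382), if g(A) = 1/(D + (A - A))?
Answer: 2269688064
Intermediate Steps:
D = -448
g(A) = -1/448 (g(A) = 1/(-448 + (A - A)) = 1/(-448 + 0) = 1/(-448) = -1/448)
-5066268/g(-2382) = -5066268/(-1/448) = -5066268*(-448) = 2269688064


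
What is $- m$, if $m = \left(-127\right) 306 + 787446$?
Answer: $-748584$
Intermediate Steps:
$m = 748584$ ($m = -38862 + 787446 = 748584$)
$- m = \left(-1\right) 748584 = -748584$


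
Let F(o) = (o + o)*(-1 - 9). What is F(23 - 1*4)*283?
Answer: -107540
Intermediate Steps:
F(o) = -20*o (F(o) = (2*o)*(-10) = -20*o)
F(23 - 1*4)*283 = -20*(23 - 1*4)*283 = -20*(23 - 4)*283 = -20*19*283 = -380*283 = -107540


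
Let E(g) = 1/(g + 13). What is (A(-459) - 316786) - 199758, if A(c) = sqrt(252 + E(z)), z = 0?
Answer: -516544 + sqrt(42601)/13 ≈ -5.1653e+5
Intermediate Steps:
E(g) = 1/(13 + g)
A(c) = sqrt(42601)/13 (A(c) = sqrt(252 + 1/(13 + 0)) = sqrt(252 + 1/13) = sqrt(3277/13) = sqrt(42601)/13)
(A(-459) - 316786) - 199758 = (sqrt(42601)/13 - 316786) - 199758 = (-316786 + sqrt(42601)/13) - 199758 = -516544 + sqrt(42601)/13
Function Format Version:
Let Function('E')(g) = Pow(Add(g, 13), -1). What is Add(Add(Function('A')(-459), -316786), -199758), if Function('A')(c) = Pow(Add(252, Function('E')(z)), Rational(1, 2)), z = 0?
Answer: Add(-516544, Mul(Rational(1, 13), Pow(42601, Rational(1, 2)))) ≈ -5.1653e+5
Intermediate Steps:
Function('E')(g) = Pow(Add(13, g), -1)
Function('A')(c) = Mul(Rational(1, 13), Pow(42601, Rational(1, 2))) (Function('A')(c) = Pow(Add(252, Pow(Add(13, 0), -1)), Rational(1, 2)) = Pow(Add(252, Pow(13, -1)), Rational(1, 2)) = Pow(Add(252, Rational(1, 13)), Rational(1, 2)) = Pow(Rational(3277, 13), Rational(1, 2)) = Mul(Rational(1, 13), Pow(42601, Rational(1, 2))))
Add(Add(Function('A')(-459), -316786), -199758) = Add(Add(Mul(Rational(1, 13), Pow(42601, Rational(1, 2))), -316786), -199758) = Add(Add(-316786, Mul(Rational(1, 13), Pow(42601, Rational(1, 2)))), -199758) = Add(-516544, Mul(Rational(1, 13), Pow(42601, Rational(1, 2))))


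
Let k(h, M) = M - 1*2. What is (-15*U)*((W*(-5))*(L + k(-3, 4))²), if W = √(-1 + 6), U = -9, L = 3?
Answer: -16875*√5 ≈ -37734.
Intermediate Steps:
k(h, M) = -2 + M (k(h, M) = M - 2 = -2 + M)
W = √5 ≈ 2.2361
(-15*U)*((W*(-5))*(L + k(-3, 4))²) = (-15*(-9))*((√5*(-5))*(3 + (-2 + 4))²) = 135*((-5*√5)*(3 + 2)²) = 135*(-5*√5*5²) = 135*(-5*√5*25) = 135*(-125*√5) = -16875*√5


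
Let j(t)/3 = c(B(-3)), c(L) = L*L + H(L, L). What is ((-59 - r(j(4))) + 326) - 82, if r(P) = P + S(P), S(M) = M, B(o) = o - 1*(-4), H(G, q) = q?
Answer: 173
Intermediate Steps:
B(o) = 4 + o (B(o) = o + 4 = 4 + o)
c(L) = L + L² (c(L) = L*L + L = L² + L = L + L²)
j(t) = 6 (j(t) = 3*((4 - 3)*(1 + (4 - 3))) = 3*(1*(1 + 1)) = 3*(1*2) = 3*2 = 6)
r(P) = 2*P (r(P) = P + P = 2*P)
((-59 - r(j(4))) + 326) - 82 = ((-59 - 2*6) + 326) - 82 = ((-59 - 1*12) + 326) - 82 = ((-59 - 12) + 326) - 82 = (-71 + 326) - 82 = 255 - 82 = 173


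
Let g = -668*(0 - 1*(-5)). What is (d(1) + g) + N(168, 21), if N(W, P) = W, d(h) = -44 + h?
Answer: -3215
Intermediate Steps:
g = -3340 (g = -668*(0 + 5) = -668*5 = -3340)
(d(1) + g) + N(168, 21) = ((-44 + 1) - 3340) + 168 = (-43 - 3340) + 168 = -3383 + 168 = -3215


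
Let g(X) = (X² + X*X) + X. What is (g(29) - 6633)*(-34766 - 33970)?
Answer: 338318592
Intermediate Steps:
g(X) = X + 2*X² (g(X) = (X² + X²) + X = 2*X² + X = X + 2*X²)
(g(29) - 6633)*(-34766 - 33970) = (29*(1 + 2*29) - 6633)*(-34766 - 33970) = (29*(1 + 58) - 6633)*(-68736) = (29*59 - 6633)*(-68736) = (1711 - 6633)*(-68736) = -4922*(-68736) = 338318592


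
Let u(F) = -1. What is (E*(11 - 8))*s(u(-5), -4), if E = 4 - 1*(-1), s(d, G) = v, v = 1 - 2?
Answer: -15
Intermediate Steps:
v = -1
s(d, G) = -1
E = 5 (E = 4 + 1 = 5)
(E*(11 - 8))*s(u(-5), -4) = (5*(11 - 8))*(-1) = (5*3)*(-1) = 15*(-1) = -15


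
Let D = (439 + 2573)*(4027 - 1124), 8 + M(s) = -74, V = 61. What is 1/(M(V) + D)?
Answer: 1/8743754 ≈ 1.1437e-7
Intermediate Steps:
M(s) = -82 (M(s) = -8 - 74 = -82)
D = 8743836 (D = 3012*2903 = 8743836)
1/(M(V) + D) = 1/(-82 + 8743836) = 1/8743754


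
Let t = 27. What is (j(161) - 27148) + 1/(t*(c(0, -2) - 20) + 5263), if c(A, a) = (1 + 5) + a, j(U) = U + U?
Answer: -129596405/4831 ≈ -26826.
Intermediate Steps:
j(U) = 2*U
c(A, a) = 6 + a
(j(161) - 27148) + 1/(t*(c(0, -2) - 20) + 5263) = (2*161 - 27148) + 1/(27*((6 - 2) - 20) + 5263) = (322 - 27148) + 1/(27*(4 - 20) + 5263) = -26826 + 1/(27*(-16) + 5263) = -26826 + 1/(-432 + 5263) = -26826 + 1/4831 = -129596405/4831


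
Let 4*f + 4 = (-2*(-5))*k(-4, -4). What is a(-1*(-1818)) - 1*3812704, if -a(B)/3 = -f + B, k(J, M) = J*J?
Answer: -3818041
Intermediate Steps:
k(J, M) = J**2
f = 39 (f = -1 + (-2*(-5)*(-4)**2)/4 = -1 + (10*16)/4 = -1 + (1/4)*160 = -1 + 40 = 39)
a(B) = 117 - 3*B (a(B) = -3*(-1*39 + B) = -3*(-39 + B) = 117 - 3*B)
a(-1*(-1818)) - 1*3812704 = (117 - (-3)*(-1818)) - 1*3812704 = (117 - 3*1818) - 3812704 = (117 - 5454) - 3812704 = -5337 - 3812704 = -3818041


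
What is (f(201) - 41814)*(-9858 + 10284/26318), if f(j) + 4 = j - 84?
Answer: 5409298592280/13159 ≈ 4.1107e+8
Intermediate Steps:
f(j) = -88 + j (f(j) = -4 + (j - 84) = -4 + (-84 + j) = -88 + j)
(f(201) - 41814)*(-9858 + 10284/26318) = ((-88 + 201) - 41814)*(-9858 + 10284/26318) = (113 - 41814)*(-9858 + 10284*(1/26318)) = -41701*(-9858 + 5142/13159) = -41701*(-129716280/13159) = 5409298592280/13159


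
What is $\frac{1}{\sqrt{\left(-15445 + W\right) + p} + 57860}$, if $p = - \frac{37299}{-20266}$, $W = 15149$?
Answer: $\frac{1172590760}{67846107335037} - \frac{i \sqrt{120814482242}}{67846107335037} \approx 1.7283 \cdot 10^{-5} - 5.1231 \cdot 10^{-9} i$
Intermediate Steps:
$p = \frac{37299}{20266}$ ($p = \left(-37299\right) \left(- \frac{1}{20266}\right) = \frac{37299}{20266} \approx 1.8405$)
$\frac{1}{\sqrt{\left(-15445 + W\right) + p} + 57860} = \frac{1}{\sqrt{\left(-15445 + 15149\right) + \frac{37299}{20266}} + 57860} = \frac{1}{\sqrt{-296 + \frac{37299}{20266}} + 57860} = \frac{1}{\sqrt{- \frac{5961437}{20266}} + 57860} = \frac{1}{\frac{i \sqrt{120814482242}}{20266} + 57860} = \frac{1}{57860 + \frac{i \sqrt{120814482242}}{20266}}$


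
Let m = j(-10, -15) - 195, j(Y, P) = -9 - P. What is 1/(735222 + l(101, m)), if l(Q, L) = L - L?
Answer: 1/735222 ≈ 1.3601e-6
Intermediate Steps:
m = -189 (m = (-9 - 1*(-15)) - 195 = (-9 + 15) - 195 = 6 - 195 = -189)
l(Q, L) = 0
1/(735222 + l(101, m)) = 1/(735222 + 0) = 1/735222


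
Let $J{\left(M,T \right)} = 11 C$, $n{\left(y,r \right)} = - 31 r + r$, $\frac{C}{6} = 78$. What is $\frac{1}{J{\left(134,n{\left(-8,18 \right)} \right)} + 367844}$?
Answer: $\frac{1}{372992} \approx 2.681 \cdot 10^{-6}$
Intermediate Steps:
$C = 468$ ($C = 6 \cdot 78 = 468$)
$n{\left(y,r \right)} = - 30 r$
$J{\left(M,T \right)} = 5148$ ($J{\left(M,T \right)} = 11 \cdot 468 = 5148$)
$\frac{1}{J{\left(134,n{\left(-8,18 \right)} \right)} + 367844} = \frac{1}{5148 + 367844} = \frac{1}{372992}$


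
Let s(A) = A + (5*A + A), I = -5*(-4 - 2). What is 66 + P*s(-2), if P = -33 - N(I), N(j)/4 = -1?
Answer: 472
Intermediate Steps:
I = 30 (I = -5*(-6) = 30)
N(j) = -4 (N(j) = 4*(-1) = -4)
s(A) = 7*A (s(A) = A + 6*A = 7*A)
P = -29 (P = -33 - 1*(-4) = -33 + 4 = -29)
66 + P*s(-2) = 66 - 203*(-2) = 66 - 29*(-14) = 66 + 406 = 472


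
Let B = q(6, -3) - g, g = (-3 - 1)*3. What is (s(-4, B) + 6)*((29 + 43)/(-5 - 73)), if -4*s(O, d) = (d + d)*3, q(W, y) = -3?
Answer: 90/13 ≈ 6.9231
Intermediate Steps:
g = -12 (g = -4*3 = -12)
B = 9 (B = -3 - 1*(-12) = -3 + 12 = 9)
s(O, d) = -3*d/2 (s(O, d) = -(d + d)*3/4 = -2*d*3/4 = -3*d/2)
(s(-4, B) + 6)*((29 + 43)/(-5 - 73)) = (-3/2*9 + 6)*((29 + 43)/(-5 - 73)) = (-27/2 + 6)*(72/(-78)) = -540*(-1)/78 = -15/2*(-12/13) = 90/13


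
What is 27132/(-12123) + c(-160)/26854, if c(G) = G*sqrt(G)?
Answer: -9044/4041 - 320*I*sqrt(10)/13427 ≈ -2.2381 - 0.075365*I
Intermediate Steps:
c(G) = G**(3/2)
27132/(-12123) + c(-160)/26854 = 27132/(-12123) + (-160)**(3/2)/26854 = 27132*(-1/12123) - 640*I*sqrt(10)*(1/26854) = -9044/4041 - 320*I*sqrt(10)/13427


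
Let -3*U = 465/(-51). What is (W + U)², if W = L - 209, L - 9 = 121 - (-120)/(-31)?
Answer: 15929973796/2499561 ≈ 6373.1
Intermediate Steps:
L = 3910/31 (L = 9 + (121 - (-120)/(-31)) = 9 + (121 - (-120)*(-1)/31) = 9 + (121 - 1*120/31) = 9 + (121 - 120/31) = 9 + 3631/31 = 3910/31 ≈ 126.13)
U = 155/51 (U = -155/(-51) = -155*(-1)/51 = -⅓*(-155/17) = 155/51 ≈ 3.0392)
W = -2569/31 (W = 3910/31 - 209 = -2569/31 ≈ -82.871)
(W + U)² = (-2569/31 + 155/51)² = (-126214/1581)² = 15929973796/2499561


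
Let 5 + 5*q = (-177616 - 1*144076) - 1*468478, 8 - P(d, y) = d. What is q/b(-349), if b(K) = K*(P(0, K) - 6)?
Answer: 158035/698 ≈ 226.41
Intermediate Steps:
P(d, y) = 8 - d
q = -158035 (q = -1 + ((-177616 - 1*144076) - 1*468478)/5 = -1 + ((-177616 - 144076) - 468478)/5 = -1 + (-321692 - 468478)/5 = -1 + (⅕)*(-790170) = -1 - 158034 = -158035)
b(K) = 2*K (b(K) = K*((8 - 1*0) - 6) = K*((8 + 0) - 6) = K*(8 - 6) = K*2 = 2*K)
q/b(-349) = -158035/(2*(-349)) = -158035/(-698) = -158035*(-1/698) = 158035/698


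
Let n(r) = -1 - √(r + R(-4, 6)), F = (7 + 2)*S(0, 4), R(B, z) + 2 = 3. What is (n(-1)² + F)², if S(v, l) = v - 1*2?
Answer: 289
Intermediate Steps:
R(B, z) = 1 (R(B, z) = -2 + 3 = 1)
S(v, l) = -2 + v (S(v, l) = v - 2 = -2 + v)
F = -18 (F = (7 + 2)*(-2 + 0) = 9*(-2) = -18)
n(r) = -1 - √(1 + r) (n(r) = -1 - √(r + 1) = -1 - √(1 + r))
(n(-1)² + F)² = ((-1 - √(1 - 1))² - 18)² = ((-1 - √0)² - 18)² = ((-1 - 1*0)² - 18)² = ((-1 + 0)² - 18)² = ((-1)² - 18)² = (1 - 18)² = (-17)² = 289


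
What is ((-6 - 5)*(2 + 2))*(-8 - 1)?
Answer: 396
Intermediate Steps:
((-6 - 5)*(2 + 2))*(-8 - 1) = -11*4*(-9) = -44*(-9) = 396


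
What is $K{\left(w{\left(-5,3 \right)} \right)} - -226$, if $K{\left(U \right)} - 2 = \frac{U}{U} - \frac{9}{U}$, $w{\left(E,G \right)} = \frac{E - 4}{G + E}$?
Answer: $227$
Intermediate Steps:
$w{\left(E,G \right)} = \frac{-4 + E}{E + G}$
$K{\left(U \right)} = 3 - \frac{9}{U}$ ($K{\left(U \right)} = 2 - \left(\frac{9}{U} - \frac{U}{U}\right) = 2 + \left(1 - \frac{9}{U}\right) = 3 - \frac{9}{U}$)
$K{\left(w{\left(-5,3 \right)} \right)} - -226 = \left(3 - \frac{9}{\frac{1}{-5 + 3} \left(-4 - 5\right)}\right) - -226 = \left(3 - \frac{9}{\frac{1}{-2} \left(-9\right)}\right) + 226 = \left(3 - \frac{9}{\left(- \frac{1}{2}\right) \left(-9\right)}\right) + 226 = \left(3 - \frac{9}{\frac{9}{2}}\right) + 226 = \left(3 - 2\right) + 226 = 1 + 226 = 227$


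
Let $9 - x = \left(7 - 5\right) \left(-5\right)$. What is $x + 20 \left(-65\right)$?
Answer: $-1281$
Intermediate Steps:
$x = 19$ ($x = 9 - \left(7 - 5\right) \left(-5\right) = 9 - 2 \left(-5\right) = 9 - -10 = 9 + 10 = 19$)
$x + 20 \left(-65\right) = 19 + 20 \left(-65\right) = 19 - 1300 = -1281$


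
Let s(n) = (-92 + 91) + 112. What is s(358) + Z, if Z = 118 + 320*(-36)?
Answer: -11291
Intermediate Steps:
Z = -11402 (Z = 118 - 11520 = -11402)
s(n) = 111 (s(n) = -1 + 112 = 111)
s(358) + Z = 111 - 11402 = -11291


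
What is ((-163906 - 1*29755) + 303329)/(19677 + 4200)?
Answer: 36556/7959 ≈ 4.5930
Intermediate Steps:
((-163906 - 1*29755) + 303329)/(19677 + 4200) = ((-163906 - 29755) + 303329)/23877 = (-193661 + 303329)*(1/23877) = 109668*(1/23877) = 36556/7959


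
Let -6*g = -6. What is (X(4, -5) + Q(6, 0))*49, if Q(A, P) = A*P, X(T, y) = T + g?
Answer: 245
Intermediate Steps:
g = 1 (g = -⅙*(-6) = 1)
X(T, y) = 1 + T (X(T, y) = T + 1 = 1 + T)
(X(4, -5) + Q(6, 0))*49 = ((1 + 4) + 6*0)*49 = (5 + 0)*49 = 5*49 = 245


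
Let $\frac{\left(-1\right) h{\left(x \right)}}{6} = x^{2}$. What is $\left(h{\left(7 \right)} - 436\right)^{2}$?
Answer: $532900$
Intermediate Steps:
$h{\left(x \right)} = - 6 x^{2}$
$\left(h{\left(7 \right)} - 436\right)^{2} = \left(- 6 \cdot 7^{2} - 436\right)^{2} = \left(\left(-6\right) 49 - 436\right)^{2} = \left(-294 - 436\right)^{2} = \left(-730\right)^{2} = 532900$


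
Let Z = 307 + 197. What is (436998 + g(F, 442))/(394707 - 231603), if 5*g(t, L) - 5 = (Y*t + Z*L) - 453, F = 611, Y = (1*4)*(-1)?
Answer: 400811/135920 ≈ 2.9489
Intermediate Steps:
Y = -4 (Y = 4*(-1) = -4)
Z = 504
g(t, L) = -448/5 - 4*t/5 + 504*L/5 (g(t, L) = 1 + ((-4*t + 504*L) - 453)/5 = 1 + (-453 - 4*t + 504*L)/5 = 1 + (-453/5 - 4*t/5 + 504*L/5) = -448/5 - 4*t/5 + 504*L/5)
(436998 + g(F, 442))/(394707 - 231603) = (436998 + (-448/5 - 4/5*611 + (504/5)*442))/(394707 - 231603) = (436998 + (-448/5 - 2444/5 + 222768/5))/163104 = (436998 + 219876/5)*(1/163104) = (2404866/5)*(1/163104) = 400811/135920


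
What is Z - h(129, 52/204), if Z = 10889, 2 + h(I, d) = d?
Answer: 555428/51 ≈ 10891.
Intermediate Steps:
h(I, d) = -2 + d
Z - h(129, 52/204) = 10889 - (-2 + 52/204) = 10889 - (-2 + 52*(1/204)) = 10889 - (-2 + 13/51) = 10889 - 1*(-89/51) = 10889 + 89/51 = 555428/51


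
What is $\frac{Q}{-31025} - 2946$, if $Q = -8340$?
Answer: $- \frac{18278262}{6205} \approx -2945.7$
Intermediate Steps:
$\frac{Q}{-31025} - 2946 = - \frac{8340}{-31025} - 2946 = \left(-8340\right) \left(- \frac{1}{31025}\right) - 2946 = \frac{1668}{6205} - 2946 = - \frac{18278262}{6205}$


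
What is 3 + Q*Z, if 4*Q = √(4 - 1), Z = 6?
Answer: 3 + 3*√3/2 ≈ 5.5981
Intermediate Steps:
Q = √3/4 (Q = √(4 - 1)/4 = √3/4 ≈ 0.43301)
3 + Q*Z = 3 + (√3/4)*6 = 3 + 3*√3/2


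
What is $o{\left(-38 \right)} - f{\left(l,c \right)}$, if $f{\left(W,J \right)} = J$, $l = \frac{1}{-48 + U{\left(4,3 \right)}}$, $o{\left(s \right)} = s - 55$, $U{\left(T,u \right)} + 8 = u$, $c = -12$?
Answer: $-81$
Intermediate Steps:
$U{\left(T,u \right)} = -8 + u$
$o{\left(s \right)} = -55 + s$
$l = - \frac{1}{53}$ ($l = \frac{1}{-48 + \left(-8 + 3\right)} = \frac{1}{-48 - 5} = \frac{1}{-53} = - \frac{1}{53} \approx -0.018868$)
$o{\left(-38 \right)} - f{\left(l,c \right)} = \left(-55 - 38\right) - -12 = -93 + 12 = -81$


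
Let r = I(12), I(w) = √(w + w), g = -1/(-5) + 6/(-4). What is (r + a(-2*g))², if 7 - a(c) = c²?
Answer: 15036/625 + 24*√6/25 ≈ 26.409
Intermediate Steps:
g = -13/10 (g = -1*(-⅕) + 6*(-¼) = ⅕ - 3/2 = -13/10 ≈ -1.3000)
I(w) = √2*√w (I(w) = √(2*w) = √2*√w)
r = 2*√6 (r = √2*√12 = √2*(2*√3) = 2*√6 ≈ 4.8990)
a(c) = 7 - c²
(r + a(-2*g))² = (2*√6 + (7 - (-2*(-13/10))²))² = (2*√6 + (7 - (13/5)²))² = (2*√6 + (7 - 1*169/25))² = (2*√6 + (7 - 169/25))² = (2*√6 + 6/25)² = (6/25 + 2*√6)²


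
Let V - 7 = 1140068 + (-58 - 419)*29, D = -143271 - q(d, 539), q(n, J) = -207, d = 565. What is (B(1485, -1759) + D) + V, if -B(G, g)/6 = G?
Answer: 974268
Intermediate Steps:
B(G, g) = -6*G
D = -143064 (D = -143271 - 1*(-207) = -143271 + 207 = -143064)
V = 1126242 (V = 7 + (1140068 + (-58 - 419)*29) = 7 + (1140068 - 477*29) = 7 + (1140068 - 13833) = 7 + 1126235 = 1126242)
(B(1485, -1759) + D) + V = (-6*1485 - 143064) + 1126242 = (-8910 - 143064) + 1126242 = -151974 + 1126242 = 974268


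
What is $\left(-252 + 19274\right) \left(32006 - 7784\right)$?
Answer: $460750884$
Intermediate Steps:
$\left(-252 + 19274\right) \left(32006 - 7784\right) = 19022 \cdot 24222 = 460750884$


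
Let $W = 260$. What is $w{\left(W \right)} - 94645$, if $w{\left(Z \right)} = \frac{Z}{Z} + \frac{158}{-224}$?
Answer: $- \frac{10600207}{112} \approx -94645.0$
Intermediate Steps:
$w{\left(Z \right)} = \frac{33}{112}$ ($w{\left(Z \right)} = 1 + 158 \left(- \frac{1}{224}\right) = 1 - \frac{79}{112} = \frac{33}{112}$)
$w{\left(W \right)} - 94645 = \frac{33}{112} - 94645 = - \frac{10600207}{112}$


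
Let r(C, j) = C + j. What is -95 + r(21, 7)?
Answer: -67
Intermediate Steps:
-95 + r(21, 7) = -95 + (21 + 7) = -95 + 28 = -67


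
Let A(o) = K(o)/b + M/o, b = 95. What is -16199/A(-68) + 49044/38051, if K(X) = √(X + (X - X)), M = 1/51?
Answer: 19332258230552208/31119883145507 + 37016894737440*I*√17/817846657 ≈ 621.22 + 1.8662e+5*I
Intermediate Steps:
M = 1/51 ≈ 0.019608
K(X) = √X (K(X) = √(X + 0) = √X)
A(o) = 1/(51*o) + √o/95 (A(o) = √o/95 + 1/(51*o) = 1/(51*o) + √o/95)
-16199/A(-68) + 49044/38051 = -16199*(-329460/(95 + 51*(-68)^(3/2))) + 49044/38051 = -16199*(-329460/(95 + 51*(-136*I*√17))) + 49044*(1/38051) = -16199*(-329460/(95 - 6936*I*√17)) + 49044/38051 = -16199/(-1/3468 + 2*I*√17/95) + 49044/38051 = 49044/38051 - 16199/(-1/3468 + 2*I*√17/95)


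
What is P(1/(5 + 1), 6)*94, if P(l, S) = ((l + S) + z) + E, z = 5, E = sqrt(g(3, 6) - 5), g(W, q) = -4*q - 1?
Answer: 3149/3 + 94*I*sqrt(30) ≈ 1049.7 + 514.86*I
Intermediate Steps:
g(W, q) = -1 - 4*q
E = I*sqrt(30) (E = sqrt((-1 - 4*6) - 5) = sqrt((-1 - 24) - 5) = sqrt(-25 - 5) = sqrt(-30) = I*sqrt(30) ≈ 5.4772*I)
P(l, S) = 5 + S + l + I*sqrt(30) (P(l, S) = ((l + S) + 5) + I*sqrt(30) = ((S + l) + 5) + I*sqrt(30) = (5 + S + l) + I*sqrt(30) = 5 + S + l + I*sqrt(30))
P(1/(5 + 1), 6)*94 = (5 + 6 + 1/(5 + 1) + I*sqrt(30))*94 = (5 + 6 + 1/6 + I*sqrt(30))*94 = (67/6 + I*sqrt(30))*94 = 3149/3 + 94*I*sqrt(30)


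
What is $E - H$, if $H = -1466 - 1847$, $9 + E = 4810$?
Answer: $8114$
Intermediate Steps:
$E = 4801$ ($E = -9 + 4810 = 4801$)
$H = -3313$ ($H = -1466 - 1847 = -3313$)
$E - H = 4801 - -3313 = 4801 + 3313 = 8114$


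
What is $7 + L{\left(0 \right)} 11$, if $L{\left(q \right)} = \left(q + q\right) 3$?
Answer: $7$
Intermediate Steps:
$L{\left(q \right)} = 6 q$ ($L{\left(q \right)} = 2 q 3 = 6 q$)
$7 + L{\left(0 \right)} 11 = 7 + 6 \cdot 0 \cdot 11 = 7 + 0 \cdot 11 = 7 + 0 = 7$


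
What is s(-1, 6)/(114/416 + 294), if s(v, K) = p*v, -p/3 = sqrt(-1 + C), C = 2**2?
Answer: 208*sqrt(3)/20403 ≈ 0.017658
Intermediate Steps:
C = 4
p = -3*sqrt(3) (p = -3*sqrt(-1 + 4) = -3*sqrt(3) ≈ -5.1962)
s(v, K) = -3*v*sqrt(3) (s(v, K) = (-3*sqrt(3))*v = -3*v*sqrt(3))
s(-1, 6)/(114/416 + 294) = (-3*(-1)*sqrt(3))/(114/416 + 294) = (3*sqrt(3))/(114*(1/416) + 294) = (3*sqrt(3))/(57/208 + 294) = (3*sqrt(3))/(61209/208) = (3*sqrt(3))*(208/61209) = 208*sqrt(3)/20403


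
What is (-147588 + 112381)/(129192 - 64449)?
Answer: -35207/64743 ≈ -0.54380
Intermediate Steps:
(-147588 + 112381)/(129192 - 64449) = -35207/64743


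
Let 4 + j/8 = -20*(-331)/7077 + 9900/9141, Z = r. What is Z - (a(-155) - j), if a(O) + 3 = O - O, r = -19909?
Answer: -39053384882/1960329 ≈ -19922.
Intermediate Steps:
Z = -19909
a(O) = -3 (a(O) = -3 + (O - O) = -3 + 0 = -3)
j = -31075808/1960329 (j = -32 + 8*(-20*(-331)/7077 + 9900/9141) = -32 + 8*(6620*(1/7077) + 9900*(1/9141)) = -32 + 8*(6620/7077 + 300/277) = -32 + 8*(3956840/1960329) = -32 + 31654720/1960329 = -31075808/1960329 ≈ -15.852)
Z - (a(-155) - j) = -19909 - (-3 - 1*(-31075808/1960329)) = -19909 - (-3 + 31075808/1960329) = -19909 - 1*25194821/1960329 = -19909 - 25194821/1960329 = -39053384882/1960329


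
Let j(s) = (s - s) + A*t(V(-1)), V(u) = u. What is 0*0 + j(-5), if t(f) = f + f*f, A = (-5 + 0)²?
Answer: 0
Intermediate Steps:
A = 25 (A = (-5)² = 25)
t(f) = f + f²
j(s) = 0 (j(s) = (s - s) + 25*(-(1 - 1)) = 0 + 25*(-1*0) = 0 + 25*0 = 0 + 0 = 0)
0*0 + j(-5) = 0*0 + 0 = 0 + 0 = 0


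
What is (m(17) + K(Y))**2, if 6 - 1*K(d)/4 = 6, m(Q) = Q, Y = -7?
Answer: 289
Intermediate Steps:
K(d) = 0 (K(d) = 24 - 4*6 = 24 - 24 = 0)
(m(17) + K(Y))**2 = (17 + 0)**2 = 17**2 = 289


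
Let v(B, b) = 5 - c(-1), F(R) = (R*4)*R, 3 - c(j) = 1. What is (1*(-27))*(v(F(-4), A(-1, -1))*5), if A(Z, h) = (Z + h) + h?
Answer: -405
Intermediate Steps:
c(j) = 2 (c(j) = 3 - 1*1 = 3 - 1 = 2)
F(R) = 4*R² (F(R) = (4*R)*R = 4*R²)
A(Z, h) = Z + 2*h
v(B, b) = 3 (v(B, b) = 5 - 1*2 = 5 - 2 = 3)
(1*(-27))*(v(F(-4), A(-1, -1))*5) = (1*(-27))*(3*5) = -27*15 = -405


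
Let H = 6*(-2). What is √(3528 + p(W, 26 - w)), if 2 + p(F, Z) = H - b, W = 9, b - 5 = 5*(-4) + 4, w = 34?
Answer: 5*√141 ≈ 59.372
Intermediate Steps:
b = -11 (b = 5 + (5*(-4) + 4) = 5 + (-20 + 4) = 5 - 16 = -11)
H = -12
p(F, Z) = -3 (p(F, Z) = -2 + (-12 - 1*(-11)) = -2 + (-12 + 11) = -2 - 1 = -3)
√(3528 + p(W, 26 - w)) = √(3528 - 3) = √3525 = 5*√141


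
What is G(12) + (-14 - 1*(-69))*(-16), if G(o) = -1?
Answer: -881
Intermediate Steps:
G(12) + (-14 - 1*(-69))*(-16) = -1 + (-14 - 1*(-69))*(-16) = -1 + (-14 + 69)*(-16) = -1 + 55*(-16) = -1 - 880 = -881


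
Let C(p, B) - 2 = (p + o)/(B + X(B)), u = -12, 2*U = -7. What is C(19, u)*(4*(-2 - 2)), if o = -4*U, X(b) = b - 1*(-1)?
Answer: -208/23 ≈ -9.0435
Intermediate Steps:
U = -7/2 (U = (1/2)*(-7) = -7/2 ≈ -3.5000)
X(b) = 1 + b (X(b) = b + 1 = 1 + b)
o = 14 (o = -4*(-7/2) = 14)
C(p, B) = 2 + (14 + p)/(1 + 2*B) (C(p, B) = 2 + (p + 14)/(B + (1 + B)) = 2 + (14 + p)/(1 + 2*B))
C(19, u)*(4*(-2 - 2)) = ((16 + 19 + 4*(-12))/(1 + 2*(-12)))*(4*(-2 - 2)) = ((16 + 19 - 48)/(1 - 24))*(4*(-4)) = (-13/(-23))*(-16) = -1/23*(-13)*(-16) = (13/23)*(-16) = -208/23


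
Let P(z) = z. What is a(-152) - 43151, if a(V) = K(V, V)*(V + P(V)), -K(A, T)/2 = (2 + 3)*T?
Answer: -505231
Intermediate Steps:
K(A, T) = -10*T (K(A, T) = -2*(2 + 3)*T = -10*T)
a(V) = -20*V² (a(V) = (-10*V)*(V + V) = (-10*V)*(2*V) = -20*V²)
a(-152) - 43151 = -20*(-152)² - 43151 = -20*23104 - 43151 = -462080 - 43151 = -505231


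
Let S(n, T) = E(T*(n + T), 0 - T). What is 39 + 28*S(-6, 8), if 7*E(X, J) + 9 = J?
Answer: -29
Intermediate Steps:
E(X, J) = -9/7 + J/7
S(n, T) = -9/7 - T/7 (S(n, T) = -9/7 + (0 - T)/7 = -9/7 + (-T)/7 = -9/7 - T/7)
39 + 28*S(-6, 8) = 39 + 28*(-9/7 - ⅐*8) = 39 + 28*(-9/7 - 8/7) = 39 + 28*(-17/7) = 39 - 68 = -29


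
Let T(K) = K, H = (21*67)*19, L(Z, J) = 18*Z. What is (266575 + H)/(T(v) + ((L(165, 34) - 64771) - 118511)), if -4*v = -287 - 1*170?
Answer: -1173232/720791 ≈ -1.6277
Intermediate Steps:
H = 26733 (H = 1407*19 = 26733)
v = 457/4 (v = -(-287 - 1*170)/4 = -(-287 - 170)/4 = -¼*(-457) = 457/4 ≈ 114.25)
(266575 + H)/(T(v) + ((L(165, 34) - 64771) - 118511)) = (266575 + 26733)/(457/4 + ((18*165 - 64771) - 118511)) = 293308/(457/4 + ((2970 - 64771) - 118511)) = 293308/(457/4 + (-61801 - 118511)) = 293308/(457/4 - 180312) = 293308/(-720791/4) = 293308*(-4/720791) = -1173232/720791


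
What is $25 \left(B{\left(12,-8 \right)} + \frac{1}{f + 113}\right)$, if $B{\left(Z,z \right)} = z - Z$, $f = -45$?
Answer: $- \frac{33975}{68} \approx -499.63$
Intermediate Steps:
$25 \left(B{\left(12,-8 \right)} + \frac{1}{f + 113}\right) = 25 \left(\left(-8 - 12\right) + \frac{1}{-45 + 113}\right) = 25 \left(\left(-8 - 12\right) + \frac{1}{68}\right) = 25 \left(-20 + \frac{1}{68}\right) = 25 \left(- \frac{1359}{68}\right) = - \frac{33975}{68}$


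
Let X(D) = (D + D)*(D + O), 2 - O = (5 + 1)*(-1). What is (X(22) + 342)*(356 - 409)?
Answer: -88086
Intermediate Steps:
O = 8 (O = 2 - (5 + 1)*(-1) = 2 - 6*(-1) = 2 - 1*(-6) = 2 + 6 = 8)
X(D) = 2*D*(8 + D) (X(D) = (D + D)*(D + 8) = (2*D)*(8 + D) = 2*D*(8 + D))
(X(22) + 342)*(356 - 409) = (2*22*(8 + 22) + 342)*(356 - 409) = (2*22*30 + 342)*(-53) = (1320 + 342)*(-53) = 1662*(-53) = -88086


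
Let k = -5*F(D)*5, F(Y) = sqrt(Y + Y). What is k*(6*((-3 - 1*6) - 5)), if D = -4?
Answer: 4200*I*sqrt(2) ≈ 5939.7*I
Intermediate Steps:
F(Y) = sqrt(2)*sqrt(Y) (F(Y) = sqrt(2*Y) = sqrt(2)*sqrt(Y))
k = -50*I*sqrt(2) (k = -5*sqrt(2)*sqrt(-4)*5 = -5*sqrt(2)*2*I*5 = -10*I*sqrt(2)*5 = -50*I*sqrt(2) ≈ -70.711*I)
k*(6*((-3 - 1*6) - 5)) = (-50*I*sqrt(2))*(6*((-3 - 1*6) - 5)) = (-50*I*sqrt(2))*(6*((-3 - 6) - 5)) = (-50*I*sqrt(2))*(6*(-9 - 5)) = (-50*I*sqrt(2))*(6*(-14)) = -50*I*sqrt(2)*(-84) = 4200*I*sqrt(2)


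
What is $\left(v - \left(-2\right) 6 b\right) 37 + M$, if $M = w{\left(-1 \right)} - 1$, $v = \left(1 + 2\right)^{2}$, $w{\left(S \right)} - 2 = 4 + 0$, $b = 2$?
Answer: $1226$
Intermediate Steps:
$w{\left(S \right)} = 6$ ($w{\left(S \right)} = 2 + \left(4 + 0\right) = 2 + 4 = 6$)
$v = 9$ ($v = 3^{2} = 9$)
$M = 5$ ($M = 6 - 1 = 5$)
$\left(v - \left(-2\right) 6 b\right) 37 + M = \left(9 - \left(-2\right) 6 \cdot 2\right) 37 + 5 = \left(9 - \left(-12\right) 2\right) 37 + 5 = \left(9 - -24\right) 37 + 5 = \left(9 + 24\right) 37 + 5 = 33 \cdot 37 + 5 = 1221 + 5 = 1226$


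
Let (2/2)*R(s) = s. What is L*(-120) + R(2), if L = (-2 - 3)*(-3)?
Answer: -1798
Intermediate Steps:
R(s) = s
L = 15 (L = -5*(-3) = 15)
L*(-120) + R(2) = 15*(-120) + 2 = -1800 + 2 = -1798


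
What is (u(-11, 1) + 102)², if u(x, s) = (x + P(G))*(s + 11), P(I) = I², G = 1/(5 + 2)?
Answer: 2125764/2401 ≈ 885.37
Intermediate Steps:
G = ⅐ (G = 1/7 = ⅐ ≈ 0.14286)
u(x, s) = (11 + s)*(1/49 + x) (u(x, s) = (x + (⅐)²)*(s + 11) = (x + 1/49)*(11 + s) = (1/49 + x)*(11 + s) = (11 + s)*(1/49 + x))
(u(-11, 1) + 102)² = ((11/49 + 11*(-11) + (1/49)*1 + 1*(-11)) + 102)² = ((11/49 - 121 + 1/49 - 11) + 102)² = (-6456/49 + 102)² = (-1458/49)² = 2125764/2401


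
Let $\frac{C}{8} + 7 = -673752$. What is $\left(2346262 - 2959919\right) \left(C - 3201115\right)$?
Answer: $5272042040859$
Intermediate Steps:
$C = -5390072$ ($C = -56 + 8 \left(-673752\right) = -56 - 5390016 = -5390072$)
$\left(2346262 - 2959919\right) \left(C - 3201115\right) = \left(2346262 - 2959919\right) \left(-5390072 - 3201115\right) = \left(-613657\right) \left(-8591187\right) = 5272042040859$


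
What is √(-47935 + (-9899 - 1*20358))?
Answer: 12*I*√543 ≈ 279.63*I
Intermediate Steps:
√(-47935 + (-9899 - 1*20358)) = √(-47935 + (-9899 - 20358)) = √(-47935 - 30257) = √(-78192) = 12*I*√543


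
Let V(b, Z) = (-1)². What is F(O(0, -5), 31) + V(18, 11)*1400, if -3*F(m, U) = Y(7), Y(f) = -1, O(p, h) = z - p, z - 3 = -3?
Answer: 4201/3 ≈ 1400.3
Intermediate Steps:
z = 0 (z = 3 - 3 = 0)
V(b, Z) = 1
O(p, h) = -p (O(p, h) = 0 - p = -p)
F(m, U) = ⅓ (F(m, U) = -⅓*(-1) = ⅓)
F(O(0, -5), 31) + V(18, 11)*1400 = ⅓ + 1*1400 = ⅓ + 1400 = 4201/3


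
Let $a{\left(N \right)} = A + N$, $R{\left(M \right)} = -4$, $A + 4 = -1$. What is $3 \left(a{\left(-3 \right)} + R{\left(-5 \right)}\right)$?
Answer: $-36$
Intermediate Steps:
$A = -5$ ($A = -4 - 1 = -5$)
$a{\left(N \right)} = -5 + N$
$3 \left(a{\left(-3 \right)} + R{\left(-5 \right)}\right) = 3 \left(\left(-5 - 3\right) - 4\right) = 3 \left(-8 - 4\right) = 3 \left(-12\right) = -36$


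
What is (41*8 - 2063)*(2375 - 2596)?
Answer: 383435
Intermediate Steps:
(41*8 - 2063)*(2375 - 2596) = (328 - 2063)*(-221) = -1735*(-221) = 383435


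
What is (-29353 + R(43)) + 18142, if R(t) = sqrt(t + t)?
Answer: -11211 + sqrt(86) ≈ -11202.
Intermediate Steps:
R(t) = sqrt(2)*sqrt(t) (R(t) = sqrt(2*t) = sqrt(2)*sqrt(t))
(-29353 + R(43)) + 18142 = (-29353 + sqrt(2)*sqrt(43)) + 18142 = (-29353 + sqrt(86)) + 18142 = -11211 + sqrt(86)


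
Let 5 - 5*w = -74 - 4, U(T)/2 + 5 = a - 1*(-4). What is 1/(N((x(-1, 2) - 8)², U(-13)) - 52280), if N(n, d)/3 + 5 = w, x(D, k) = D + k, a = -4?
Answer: -5/261226 ≈ -1.9141e-5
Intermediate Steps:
U(T) = -10 (U(T) = -10 + 2*(-4 - 1*(-4)) = -10 + 2*(-4 + 4) = -10 + 2*0 = -10 + 0 = -10)
w = 83/5 (w = 1 - (-74 - 4)/5 = 1 - ⅕*(-78) = 1 + 78/5 = 83/5 ≈ 16.600)
N(n, d) = 174/5 (N(n, d) = -15 + 3*(83/5) = -15 + 249/5 = 174/5)
1/(N((x(-1, 2) - 8)², U(-13)) - 52280) = 1/(174/5 - 52280) = 1/(-261226/5) = -5/261226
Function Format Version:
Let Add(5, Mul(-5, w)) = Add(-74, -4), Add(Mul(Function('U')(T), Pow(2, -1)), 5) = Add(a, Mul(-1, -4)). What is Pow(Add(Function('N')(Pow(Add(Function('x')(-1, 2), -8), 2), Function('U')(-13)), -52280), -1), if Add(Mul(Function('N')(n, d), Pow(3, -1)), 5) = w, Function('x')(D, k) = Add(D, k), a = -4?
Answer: Rational(-5, 261226) ≈ -1.9141e-5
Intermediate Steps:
Function('U')(T) = -10 (Function('U')(T) = Add(-10, Mul(2, Add(-4, Mul(-1, -4)))) = Add(-10, Mul(2, Add(-4, 4))) = Add(-10, Mul(2, 0)) = Add(-10, 0) = -10)
w = Rational(83, 5) (w = Add(1, Mul(Rational(-1, 5), Add(-74, -4))) = Add(1, Mul(Rational(-1, 5), -78)) = Add(1, Rational(78, 5)) = Rational(83, 5) ≈ 16.600)
Function('N')(n, d) = Rational(174, 5) (Function('N')(n, d) = Add(-15, Mul(3, Rational(83, 5))) = Add(-15, Rational(249, 5)) = Rational(174, 5))
Pow(Add(Function('N')(Pow(Add(Function('x')(-1, 2), -8), 2), Function('U')(-13)), -52280), -1) = Pow(Add(Rational(174, 5), -52280), -1) = Pow(Rational(-261226, 5), -1) = Rational(-5, 261226)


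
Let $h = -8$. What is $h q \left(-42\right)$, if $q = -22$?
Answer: $-7392$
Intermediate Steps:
$h q \left(-42\right) = \left(-8\right) \left(-22\right) \left(-42\right) = 176 \left(-42\right) = -7392$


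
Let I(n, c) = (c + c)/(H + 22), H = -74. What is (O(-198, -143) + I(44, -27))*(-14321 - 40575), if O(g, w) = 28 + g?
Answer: 120579064/13 ≈ 9.2753e+6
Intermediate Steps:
I(n, c) = -c/26 (I(n, c) = (c + c)/(-74 + 22) = (2*c)/(-52) = (2*c)*(-1/52) = -c/26)
(O(-198, -143) + I(44, -27))*(-14321 - 40575) = ((28 - 198) - 1/26*(-27))*(-14321 - 40575) = (-170 + 27/26)*(-54896) = -4393/26*(-54896) = 120579064/13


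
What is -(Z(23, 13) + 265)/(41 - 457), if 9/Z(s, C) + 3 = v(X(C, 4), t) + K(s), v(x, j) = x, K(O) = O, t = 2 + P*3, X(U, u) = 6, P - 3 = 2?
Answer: 6899/10816 ≈ 0.63785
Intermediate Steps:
P = 5 (P = 3 + 2 = 5)
t = 17 (t = 2 + 5*3 = 2 + 15 = 17)
Z(s, C) = 9/(3 + s) (Z(s, C) = 9/(-3 + (6 + s)) = 9/(3 + s))
-(Z(23, 13) + 265)/(41 - 457) = -(9/(3 + 23) + 265)/(41 - 457) = -(9/26 + 265)/(-416) = -(9*(1/26) + 265)*(-1)/416 = -(9/26 + 265)*(-1)/416 = -6899*(-1)/(26*416) = -1*(-6899/10816) = 6899/10816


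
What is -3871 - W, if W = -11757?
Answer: 7886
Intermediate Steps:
-3871 - W = -3871 - 1*(-11757) = -3871 + 11757 = 7886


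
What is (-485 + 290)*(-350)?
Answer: 68250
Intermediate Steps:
(-485 + 290)*(-350) = -195*(-350) = 68250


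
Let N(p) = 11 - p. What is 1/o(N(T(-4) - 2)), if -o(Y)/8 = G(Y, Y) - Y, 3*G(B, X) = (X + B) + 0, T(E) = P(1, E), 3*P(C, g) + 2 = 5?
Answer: 1/32 ≈ 0.031250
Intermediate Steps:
P(C, g) = 1 (P(C, g) = -⅔ + (⅓)*5 = -⅔ + 5/3 = 1)
T(E) = 1
G(B, X) = B/3 + X/3 (G(B, X) = ((X + B) + 0)/3 = ((B + X) + 0)/3 = (B + X)/3 = B/3 + X/3)
o(Y) = 8*Y/3 (o(Y) = -8*((Y/3 + Y/3) - Y) = -8*(2*Y/3 - Y) = -(-8)*Y/3 = 8*Y/3)
1/o(N(T(-4) - 2)) = 1/(8*(11 - (1 - 2))/3) = 1/(8*(11 - 1*(-1))/3) = 1/(8*(11 + 1)/3) = 1/((8/3)*12) = 1/32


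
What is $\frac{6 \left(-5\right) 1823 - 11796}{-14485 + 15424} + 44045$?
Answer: $\frac{13763923}{313} \approx 43974.0$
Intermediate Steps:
$\frac{6 \left(-5\right) 1823 - 11796}{-14485 + 15424} + 44045 = \frac{\left(-30\right) 1823 - 11796}{939} + 44045 = \left(-54690 - 11796\right) \frac{1}{939} + 44045 = \left(-66486\right) \frac{1}{939} + 44045 = - \frac{22162}{313} + 44045 = \frac{13763923}{313}$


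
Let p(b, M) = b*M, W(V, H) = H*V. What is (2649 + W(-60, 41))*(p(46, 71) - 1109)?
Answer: 407673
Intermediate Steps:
p(b, M) = M*b
(2649 + W(-60, 41))*(p(46, 71) - 1109) = (2649 + 41*(-60))*(71*46 - 1109) = (2649 - 2460)*(3266 - 1109) = 189*2157 = 407673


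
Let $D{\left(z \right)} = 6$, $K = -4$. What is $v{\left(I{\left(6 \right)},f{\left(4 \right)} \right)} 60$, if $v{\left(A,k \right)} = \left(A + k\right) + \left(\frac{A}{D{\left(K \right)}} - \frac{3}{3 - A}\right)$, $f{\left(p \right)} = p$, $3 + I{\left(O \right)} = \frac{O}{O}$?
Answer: $64$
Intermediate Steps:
$I{\left(O \right)} = -2$ ($I{\left(O \right)} = -3 + \frac{O}{O} = -3 + 1 = -2$)
$v{\left(A,k \right)} = k - \frac{3}{3 - A} + \frac{7 A}{6}$ ($v{\left(A,k \right)} = \left(A + k\right) + \left(\frac{A}{6} - \frac{3}{3 - A}\right) = \left(A + k\right) + \left(- \frac{3}{3 - A} + \frac{A}{6}\right) = k - \frac{3}{3 - A} + \frac{7 A}{6}$)
$v{\left(I{\left(6 \right)},f{\left(4 \right)} \right)} 60 = \frac{18 - -42 - 72 + 7 \left(-2\right)^{2} + 6 \left(-2\right) 4}{6 \left(-3 - 2\right)} 60 = \frac{18 + 42 - 72 + 7 \cdot 4 - 48}{6 \left(-5\right)} 60 = \frac{1}{6} \left(- \frac{1}{5}\right) \left(18 + 42 - 72 + 28 - 48\right) 60 = \frac{1}{6} \left(- \frac{1}{5}\right) \left(-32\right) 60 = \frac{16}{15} \cdot 60 = 64$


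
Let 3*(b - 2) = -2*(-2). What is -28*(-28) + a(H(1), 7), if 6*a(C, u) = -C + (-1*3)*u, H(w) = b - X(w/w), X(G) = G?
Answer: 7021/9 ≈ 780.11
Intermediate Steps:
b = 10/3 (b = 2 + (-2*(-2))/3 = 2 + (⅓)*4 = 2 + 4/3 = 10/3 ≈ 3.3333)
H(w) = 7/3 (H(w) = 10/3 - w/w = 10/3 - 1*1 = 10/3 - 1 = 7/3)
a(C, u) = -u/2 - C/6 (a(C, u) = (-C + (-1*3)*u)/6 = (-C - 3*u)/6 = -u/2 - C/6)
-28*(-28) + a(H(1), 7) = -28*(-28) + (-½*7 - ⅙*7/3) = 784 + (-7/2 - 7/18) = 784 - 35/9 = 7021/9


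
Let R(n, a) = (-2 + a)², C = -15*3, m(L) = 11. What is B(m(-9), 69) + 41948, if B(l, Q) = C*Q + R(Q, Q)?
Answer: 43332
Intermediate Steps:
C = -45
B(l, Q) = (-2 + Q)² - 45*Q (B(l, Q) = -45*Q + (-2 + Q)² = (-2 + Q)² - 45*Q)
B(m(-9), 69) + 41948 = ((-2 + 69)² - 45*69) + 41948 = (67² - 3105) + 41948 = (4489 - 3105) + 41948 = 1384 + 41948 = 43332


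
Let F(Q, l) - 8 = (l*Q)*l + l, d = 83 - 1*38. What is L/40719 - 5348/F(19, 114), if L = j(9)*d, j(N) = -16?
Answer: -65939722/1676577679 ≈ -0.039330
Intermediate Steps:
d = 45 (d = 83 - 38 = 45)
F(Q, l) = 8 + l + Q*l² (F(Q, l) = 8 + ((l*Q)*l + l) = 8 + ((Q*l)*l + l) = 8 + (Q*l² + l) = 8 + (l + Q*l²) = 8 + l + Q*l²)
L = -720 (L = -16*45 = -720)
L/40719 - 5348/F(19, 114) = -720/40719 - 5348/(8 + 114 + 19*114²) = -720*1/40719 - 5348/(8 + 114 + 19*12996) = -240/13573 - 5348/(8 + 114 + 246924) = -240/13573 - 5348/247046 = -240/13573 - 5348*1/247046 = -240/13573 - 2674/123523 = -65939722/1676577679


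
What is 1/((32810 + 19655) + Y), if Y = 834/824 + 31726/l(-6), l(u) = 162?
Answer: 33372/1757431313 ≈ 1.8989e-5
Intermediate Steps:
Y = 6569333/33372 (Y = 834/824 + 31726/162 = 834*(1/824) + 31726*(1/162) = 417/412 + 15863/81 = 6569333/33372 ≈ 196.85)
1/((32810 + 19655) + Y) = 1/((32810 + 19655) + 6569333/33372) = 1/(52465 + 6569333/33372) = 1/(1757431313/33372) = 33372/1757431313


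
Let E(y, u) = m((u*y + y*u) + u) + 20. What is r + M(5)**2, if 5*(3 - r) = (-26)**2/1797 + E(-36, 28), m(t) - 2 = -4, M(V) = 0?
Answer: -6067/8985 ≈ -0.67524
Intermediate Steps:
m(t) = -2 (m(t) = 2 - 4 = -2)
E(y, u) = 18 (E(y, u) = -2 + 20 = 18)
r = -6067/8985 (r = 3 - ((-26)**2/1797 + 18)/5 = 3 - (676*(1/1797) + 18)/5 = 3 - (676/1797 + 18)/5 = 3 - 1/5*33022/1797 = 3 - 33022/8985 = -6067/8985 ≈ -0.67524)
r + M(5)**2 = -6067/8985 + 0**2 = -6067/8985 + 0 = -6067/8985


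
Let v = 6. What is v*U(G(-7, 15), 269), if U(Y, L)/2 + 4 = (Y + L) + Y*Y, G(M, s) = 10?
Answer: 4500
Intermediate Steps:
U(Y, L) = -8 + 2*L + 2*Y + 2*Y² (U(Y, L) = -8 + 2*((Y + L) + Y*Y) = -8 + 2*((L + Y) + Y²) = -8 + 2*(L + Y + Y²) = -8 + (2*L + 2*Y + 2*Y²) = -8 + 2*L + 2*Y + 2*Y²)
v*U(G(-7, 15), 269) = 6*(-8 + 2*269 + 2*10 + 2*10²) = 6*(-8 + 538 + 20 + 2*100) = 6*(-8 + 538 + 20 + 200) = 6*750 = 4500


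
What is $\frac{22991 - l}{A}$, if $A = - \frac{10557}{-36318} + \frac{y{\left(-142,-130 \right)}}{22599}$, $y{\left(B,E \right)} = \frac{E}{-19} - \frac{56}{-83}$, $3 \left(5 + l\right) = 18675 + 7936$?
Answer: $\frac{6094394154233442}{125555818861} \approx 48539.0$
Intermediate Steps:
$l = \frac{26596}{3}$ ($l = -5 + \frac{18675 + 7936}{3} = -5 + \frac{1}{3} \cdot 26611 = -5 + \frac{26611}{3} = \frac{26596}{3} \approx 8865.3$)
$y{\left(B,E \right)} = \frac{56}{83} - \frac{E}{19}$ ($y{\left(B,E \right)} = E \left(- \frac{1}{19}\right) - - \frac{56}{83} = - \frac{E}{19} + \frac{56}{83} = \frac{56}{83} - \frac{E}{19}$)
$A = \frac{125555818861}{431441170038}$ ($A = - \frac{10557}{-36318} + \frac{\frac{56}{83} - - \frac{130}{19}}{22599} = \left(-10557\right) \left(- \frac{1}{36318}\right) + \left(\frac{56}{83} + \frac{130}{19}\right) \frac{1}{22599} = \frac{3519}{12106} + \frac{11854}{1577} \cdot \frac{1}{22599} = \frac{3519}{12106} + \frac{11854}{35638623} = \frac{125555818861}{431441170038} \approx 0.29101$)
$\frac{22991 - l}{A} = \frac{22991 - \frac{26596}{3}}{\frac{125555818861}{431441170038}} = \left(22991 - \frac{26596}{3}\right) \frac{431441170038}{125555818861} = \frac{42377}{3} \cdot \frac{431441170038}{125555818861} = \frac{6094394154233442}{125555818861}$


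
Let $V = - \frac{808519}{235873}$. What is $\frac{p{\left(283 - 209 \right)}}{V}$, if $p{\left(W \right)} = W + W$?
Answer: $- \frac{34909204}{808519} \approx -43.177$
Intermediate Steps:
$p{\left(W \right)} = 2 W$
$V = - \frac{808519}{235873}$ ($V = \left(-808519\right) \frac{1}{235873} = - \frac{808519}{235873} \approx -3.4278$)
$\frac{p{\left(283 - 209 \right)}}{V} = \frac{2 \left(283 - 209\right)}{- \frac{808519}{235873}} = 2 \cdot 74 \left(- \frac{235873}{808519}\right) = 148 \left(- \frac{235873}{808519}\right) = - \frac{34909204}{808519}$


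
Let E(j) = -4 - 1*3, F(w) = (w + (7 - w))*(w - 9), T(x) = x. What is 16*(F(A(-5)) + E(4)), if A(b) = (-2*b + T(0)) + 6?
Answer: 672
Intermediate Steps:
A(b) = 6 - 2*b (A(b) = (-2*b + 0) + 6 = -2*b + 6 = 6 - 2*b)
F(w) = -63 + 7*w (F(w) = 7*(-9 + w) = -63 + 7*w)
E(j) = -7 (E(j) = -4 - 3 = -7)
16*(F(A(-5)) + E(4)) = 16*((-63 + 7*(6 - 2*(-5))) - 7) = 16*((-63 + 7*(6 + 10)) - 7) = 16*((-63 + 7*16) - 7) = 16*((-63 + 112) - 7) = 16*(49 - 7) = 16*42 = 672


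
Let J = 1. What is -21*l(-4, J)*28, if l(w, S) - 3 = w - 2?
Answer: 1764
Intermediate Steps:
l(w, S) = 1 + w (l(w, S) = 3 + (w - 2) = 3 + (-2 + w) = 1 + w)
-21*l(-4, J)*28 = -21*(1 - 4)*28 = -21*(-3)*28 = 63*28 = 1764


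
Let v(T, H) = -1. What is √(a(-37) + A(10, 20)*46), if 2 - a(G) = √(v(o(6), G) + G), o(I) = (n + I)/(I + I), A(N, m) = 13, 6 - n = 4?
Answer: √(600 - I*√38) ≈ 24.495 - 0.1258*I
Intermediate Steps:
n = 2 (n = 6 - 1*4 = 6 - 4 = 2)
o(I) = (2 + I)/(2*I) (o(I) = (2 + I)/(I + I) = (2 + I)/((2*I)) = (2 + I)*(1/(2*I)) = (2 + I)/(2*I))
a(G) = 2 - √(-1 + G)
√(a(-37) + A(10, 20)*46) = √((2 - √(-1 - 37)) + 13*46) = √((2 - √(-38)) + 598) = √((2 - I*√38) + 598) = √(600 - I*√38)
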